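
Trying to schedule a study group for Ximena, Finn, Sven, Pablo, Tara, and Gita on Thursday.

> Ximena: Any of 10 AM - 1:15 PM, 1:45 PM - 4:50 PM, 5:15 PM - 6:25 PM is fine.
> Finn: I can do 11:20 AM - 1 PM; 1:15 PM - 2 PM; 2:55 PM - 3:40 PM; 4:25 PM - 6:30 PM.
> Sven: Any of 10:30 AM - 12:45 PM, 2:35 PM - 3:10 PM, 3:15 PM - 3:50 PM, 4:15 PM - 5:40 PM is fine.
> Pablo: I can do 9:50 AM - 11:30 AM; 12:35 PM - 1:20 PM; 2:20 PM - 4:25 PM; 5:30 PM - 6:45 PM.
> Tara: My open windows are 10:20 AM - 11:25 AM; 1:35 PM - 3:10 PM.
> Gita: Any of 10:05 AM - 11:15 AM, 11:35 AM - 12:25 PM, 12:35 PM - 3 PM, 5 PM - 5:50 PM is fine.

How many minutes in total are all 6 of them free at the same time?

Ximena ∩ Finn: 11:20-13:00, 13:45-14:00, 14:55-15:40, 16:25-16:50, 17:15-18:25.
Ximena ∩ Finn ∩ Sven: 11:20-12:45, 14:55-15:10, 15:15-15:40, 16:25-16:50, 17:15-17:40.
Ximena ∩ Finn ∩ Sven ∩ Pablo: 11:20-11:30, 12:35-12:45, 14:55-15:10, 15:15-15:40, 17:30-17:40.
Ximena ∩ Finn ∩ Sven ∩ Pablo ∩ Tara: 11:20-11:25, 14:55-15:10.
Ximena ∩ Finn ∩ Sven ∩ Pablo ∩ Tara ∩ Gita: 14:55-15:00.
Those are the intersection windows.
That's a single block of 5 minutes.

5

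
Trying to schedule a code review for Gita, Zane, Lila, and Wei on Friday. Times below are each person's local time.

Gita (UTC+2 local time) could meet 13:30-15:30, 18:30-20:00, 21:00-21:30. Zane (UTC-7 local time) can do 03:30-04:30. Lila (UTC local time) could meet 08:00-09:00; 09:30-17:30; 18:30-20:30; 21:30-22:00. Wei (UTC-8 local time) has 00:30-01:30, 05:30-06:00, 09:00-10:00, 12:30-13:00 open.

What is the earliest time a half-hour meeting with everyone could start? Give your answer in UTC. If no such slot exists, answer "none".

none

Gita in UTC: 11:30-13:30, 16:30-18:00, 19:00-19:30 (subtract 2h to convert from UTC+2).
Zane in UTC: 10:30-11:30 (add 7h to convert from UTC-7).
Lila in UTC: 08:00-09:00, 09:30-17:30, 18:30-20:30, 21:30-22:00.
Wei in UTC: 08:30-09:30, 13:30-14:00, 17:00-18:00, 20:30-21:00 (add 8h to convert from UTC-8).
Gita ∩ Zane: ∅.
Gita ∩ Zane ∩ Lila: ∅.
Gita ∩ Zane ∩ Lila ∩ Wei: ∅.
There is no time when everyone is free.
No common window is at least 30 minutes long.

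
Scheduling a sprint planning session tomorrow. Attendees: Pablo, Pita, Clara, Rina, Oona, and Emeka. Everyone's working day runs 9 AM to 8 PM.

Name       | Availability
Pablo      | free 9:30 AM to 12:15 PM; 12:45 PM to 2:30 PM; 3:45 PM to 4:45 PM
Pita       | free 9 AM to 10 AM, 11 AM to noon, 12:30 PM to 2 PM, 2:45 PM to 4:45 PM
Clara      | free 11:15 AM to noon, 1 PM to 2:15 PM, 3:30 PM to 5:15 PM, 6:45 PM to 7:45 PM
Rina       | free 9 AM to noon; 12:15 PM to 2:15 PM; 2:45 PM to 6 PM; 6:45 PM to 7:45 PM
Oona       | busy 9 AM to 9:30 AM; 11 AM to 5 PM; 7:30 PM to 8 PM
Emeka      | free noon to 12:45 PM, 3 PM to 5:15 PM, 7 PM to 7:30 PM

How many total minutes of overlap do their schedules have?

0

Pablo free: 09:30-12:15, 12:45-14:30, 15:45-16:45.
Pita free: 09:00-10:00, 11:00-12:00, 12:30-14:00, 14:45-16:45.
Clara free: 11:15-12:00, 13:00-14:15, 15:30-17:15, 18:45-19:45.
Rina free: 09:00-12:00, 12:15-14:15, 14:45-18:00, 18:45-19:45.
Oona free: 09:30-11:00, 17:00-19:30 (invert busy blocks within the working day).
Emeka free: 12:00-12:45, 15:00-17:15, 19:00-19:30.
Pablo ∩ Pita: 09:30-10:00, 11:00-12:00, 12:45-14:00, 15:45-16:45.
Pablo ∩ Pita ∩ Clara: 11:15-12:00, 13:00-14:00, 15:45-16:45.
Pablo ∩ Pita ∩ Clara ∩ Rina: 11:15-12:00, 13:00-14:00, 15:45-16:45.
Pablo ∩ Pita ∩ Clara ∩ Rina ∩ Oona: ∅.
Pablo ∩ Pita ∩ Clara ∩ Rina ∩ Oona ∩ Emeka: ∅.
There is no time when everyone is free.
There is no common window, so the total is 0 minutes.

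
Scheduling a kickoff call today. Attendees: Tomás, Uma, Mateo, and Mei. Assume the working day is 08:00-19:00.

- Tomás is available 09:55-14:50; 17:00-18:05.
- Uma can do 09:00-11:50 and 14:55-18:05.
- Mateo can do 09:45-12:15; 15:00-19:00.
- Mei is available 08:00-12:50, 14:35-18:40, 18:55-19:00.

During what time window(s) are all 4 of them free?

Tomás ∩ Uma: 09:55-11:50, 17:00-18:05.
Tomás ∩ Uma ∩ Mateo: 09:55-11:50, 17:00-18:05.
Tomás ∩ Uma ∩ Mateo ∩ Mei: 09:55-11:50, 17:00-18:05.

09:55-11:50, 17:00-18:05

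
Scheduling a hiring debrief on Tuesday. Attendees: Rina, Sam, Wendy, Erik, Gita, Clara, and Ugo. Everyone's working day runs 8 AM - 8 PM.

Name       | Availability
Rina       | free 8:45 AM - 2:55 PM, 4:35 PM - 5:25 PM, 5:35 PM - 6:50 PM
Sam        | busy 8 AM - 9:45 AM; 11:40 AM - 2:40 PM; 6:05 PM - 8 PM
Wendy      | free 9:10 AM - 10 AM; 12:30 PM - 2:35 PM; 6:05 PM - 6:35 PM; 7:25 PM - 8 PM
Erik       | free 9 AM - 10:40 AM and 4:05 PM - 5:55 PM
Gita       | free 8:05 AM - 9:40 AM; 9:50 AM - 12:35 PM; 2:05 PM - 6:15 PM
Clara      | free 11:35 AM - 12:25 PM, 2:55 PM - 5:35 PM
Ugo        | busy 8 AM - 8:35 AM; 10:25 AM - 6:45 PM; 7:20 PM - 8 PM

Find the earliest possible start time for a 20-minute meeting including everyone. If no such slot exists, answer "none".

Rina free: 08:45-14:55, 16:35-17:25, 17:35-18:50.
Sam free: 09:45-11:40, 14:40-18:05 (invert busy blocks within the working day).
Wendy free: 09:10-10:00, 12:30-14:35, 18:05-18:35, 19:25-20:00.
Erik free: 09:00-10:40, 16:05-17:55.
Gita free: 08:05-09:40, 09:50-12:35, 14:05-18:15.
Clara free: 11:35-12:25, 14:55-17:35.
Ugo free: 08:35-10:25, 18:45-19:20 (invert busy blocks within the working day).
Rina ∩ Sam: 09:45-11:40, 14:40-14:55, 16:35-17:25, 17:35-18:05.
Rina ∩ Sam ∩ Wendy: 09:45-10:00.
Rina ∩ Sam ∩ Wendy ∩ Erik: 09:45-10:00.
Rina ∩ Sam ∩ Wendy ∩ Erik ∩ Gita: 09:50-10:00.
Rina ∩ Sam ∩ Wendy ∩ Erik ∩ Gita ∩ Clara: ∅.
Rina ∩ Sam ∩ Wendy ∩ Erik ∩ Gita ∩ Clara ∩ Ugo: ∅.
There is no time when everyone is free.
No common window is at least 20 minutes long.

none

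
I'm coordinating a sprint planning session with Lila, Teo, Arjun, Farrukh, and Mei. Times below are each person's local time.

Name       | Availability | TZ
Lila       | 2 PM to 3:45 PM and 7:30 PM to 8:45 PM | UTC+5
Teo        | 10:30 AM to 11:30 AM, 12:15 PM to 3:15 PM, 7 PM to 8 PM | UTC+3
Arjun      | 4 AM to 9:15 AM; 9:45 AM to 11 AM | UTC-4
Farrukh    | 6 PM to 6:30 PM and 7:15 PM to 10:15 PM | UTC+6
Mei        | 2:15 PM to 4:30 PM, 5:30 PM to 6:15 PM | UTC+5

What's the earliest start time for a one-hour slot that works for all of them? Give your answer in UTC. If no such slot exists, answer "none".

none

Lila in UTC: 09:00-10:45, 14:30-15:45 (subtract 5h to convert from UTC+5).
Teo in UTC: 07:30-08:30, 09:15-12:15, 16:00-17:00 (subtract 3h to convert from UTC+3).
Arjun in UTC: 08:00-13:15, 13:45-15:00 (add 4h to convert from UTC-4).
Farrukh in UTC: 12:00-12:30, 13:15-16:15 (subtract 6h to convert from UTC+6).
Mei in UTC: 09:15-11:30, 12:30-13:15 (subtract 5h to convert from UTC+5).
Lila ∩ Teo: 09:15-10:45.
Lila ∩ Teo ∩ Arjun: 09:15-10:45.
Lila ∩ Teo ∩ Arjun ∩ Farrukh: ∅.
Lila ∩ Teo ∩ Arjun ∩ Farrukh ∩ Mei: ∅.
There is no time when everyone is free.
No common window is at least 60 minutes long.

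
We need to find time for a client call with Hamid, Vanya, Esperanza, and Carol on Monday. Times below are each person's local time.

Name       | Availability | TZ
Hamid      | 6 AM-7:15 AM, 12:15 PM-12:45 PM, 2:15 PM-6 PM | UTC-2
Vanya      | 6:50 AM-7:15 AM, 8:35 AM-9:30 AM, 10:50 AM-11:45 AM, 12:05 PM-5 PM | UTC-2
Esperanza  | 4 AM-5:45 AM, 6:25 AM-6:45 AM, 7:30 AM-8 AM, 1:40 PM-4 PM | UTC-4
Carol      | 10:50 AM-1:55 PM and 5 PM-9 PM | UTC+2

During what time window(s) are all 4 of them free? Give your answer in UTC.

Hamid in UTC: 08:00-09:15, 14:15-14:45, 16:15-20:00 (add 2h to convert from UTC-2).
Vanya in UTC: 08:50-09:15, 10:35-11:30, 12:50-13:45, 14:05-19:00 (add 2h to convert from UTC-2).
Esperanza in UTC: 08:00-09:45, 10:25-10:45, 11:30-12:00, 17:40-20:00 (add 4h to convert from UTC-4).
Carol in UTC: 08:50-11:55, 15:00-19:00 (subtract 2h to convert from UTC+2).
Hamid ∩ Vanya: 08:50-09:15, 14:15-14:45, 16:15-19:00.
Hamid ∩ Vanya ∩ Esperanza: 08:50-09:15, 17:40-19:00.
Hamid ∩ Vanya ∩ Esperanza ∩ Carol: 08:50-09:15, 17:40-19:00.

08:50-09:15, 17:40-19:00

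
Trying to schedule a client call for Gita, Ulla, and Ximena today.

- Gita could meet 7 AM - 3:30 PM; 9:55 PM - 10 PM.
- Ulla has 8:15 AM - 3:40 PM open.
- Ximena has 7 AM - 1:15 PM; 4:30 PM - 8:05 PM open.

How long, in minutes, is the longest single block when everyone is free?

Gita ∩ Ulla: 08:15-15:30.
Gita ∩ Ulla ∩ Ximena: 08:15-13:15.
So the common availability across everyone is 08:15-13:15.
The longest is 08:15-13:15 at 300 minutes.

300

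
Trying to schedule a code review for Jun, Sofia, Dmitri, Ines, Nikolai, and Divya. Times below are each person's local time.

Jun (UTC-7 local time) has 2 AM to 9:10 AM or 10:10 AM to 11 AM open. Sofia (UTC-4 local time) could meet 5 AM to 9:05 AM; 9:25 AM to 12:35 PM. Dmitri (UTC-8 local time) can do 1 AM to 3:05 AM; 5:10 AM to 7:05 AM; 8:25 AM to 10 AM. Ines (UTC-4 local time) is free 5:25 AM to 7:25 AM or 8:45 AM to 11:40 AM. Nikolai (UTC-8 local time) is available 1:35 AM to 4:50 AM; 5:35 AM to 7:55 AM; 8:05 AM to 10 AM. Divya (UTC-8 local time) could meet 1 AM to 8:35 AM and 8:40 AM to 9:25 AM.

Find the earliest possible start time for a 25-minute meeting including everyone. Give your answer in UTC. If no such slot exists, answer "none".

Jun in UTC: 09:00-16:10, 17:10-18:00 (add 7h to convert from UTC-7).
Sofia in UTC: 09:00-13:05, 13:25-16:35 (add 4h to convert from UTC-4).
Dmitri in UTC: 09:00-11:05, 13:10-15:05, 16:25-18:00 (add 8h to convert from UTC-8).
Ines in UTC: 09:25-11:25, 12:45-15:40 (add 4h to convert from UTC-4).
Nikolai in UTC: 09:35-12:50, 13:35-15:55, 16:05-18:00 (add 8h to convert from UTC-8).
Divya in UTC: 09:00-16:35, 16:40-17:25 (add 8h to convert from UTC-8).
Jun ∩ Sofia: 09:00-13:05, 13:25-16:10.
Jun ∩ Sofia ∩ Dmitri: 09:00-11:05, 13:25-15:05.
Jun ∩ Sofia ∩ Dmitri ∩ Ines: 09:25-11:05, 13:25-15:05.
Jun ∩ Sofia ∩ Dmitri ∩ Ines ∩ Nikolai: 09:35-11:05, 13:35-15:05.
Jun ∩ Sofia ∩ Dmitri ∩ Ines ∩ Nikolai ∩ Divya: 09:35-11:05, 13:35-15:05.
The first common window of at least 25 minutes is 09:35-11:05, so the earliest start is 09:35.

09:35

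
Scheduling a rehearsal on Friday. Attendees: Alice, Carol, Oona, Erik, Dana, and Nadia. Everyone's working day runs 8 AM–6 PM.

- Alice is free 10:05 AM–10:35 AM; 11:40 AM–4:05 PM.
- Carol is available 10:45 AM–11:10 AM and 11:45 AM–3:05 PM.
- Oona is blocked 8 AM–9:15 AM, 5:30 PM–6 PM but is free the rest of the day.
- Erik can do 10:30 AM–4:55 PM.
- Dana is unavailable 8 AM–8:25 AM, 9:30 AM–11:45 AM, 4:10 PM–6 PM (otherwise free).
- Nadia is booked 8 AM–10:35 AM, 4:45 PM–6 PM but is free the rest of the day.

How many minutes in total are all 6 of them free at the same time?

Alice free: 10:05-10:35, 11:40-16:05.
Carol free: 10:45-11:10, 11:45-15:05.
Oona free: 09:15-17:30 (invert busy blocks within the working day).
Erik free: 10:30-16:55.
Dana free: 08:25-09:30, 11:45-16:10 (invert busy blocks within the working day).
Nadia free: 10:35-16:45 (invert busy blocks within the working day).
Alice ∩ Carol: 11:45-15:05.
Alice ∩ Carol ∩ Oona: 11:45-15:05.
Alice ∩ Carol ∩ Oona ∩ Erik: 11:45-15:05.
Alice ∩ Carol ∩ Oona ∩ Erik ∩ Dana: 11:45-15:05.
Alice ∩ Carol ∩ Oona ∩ Erik ∩ Dana ∩ Nadia: 11:45-15:05.
That's a single block of 200 minutes.

200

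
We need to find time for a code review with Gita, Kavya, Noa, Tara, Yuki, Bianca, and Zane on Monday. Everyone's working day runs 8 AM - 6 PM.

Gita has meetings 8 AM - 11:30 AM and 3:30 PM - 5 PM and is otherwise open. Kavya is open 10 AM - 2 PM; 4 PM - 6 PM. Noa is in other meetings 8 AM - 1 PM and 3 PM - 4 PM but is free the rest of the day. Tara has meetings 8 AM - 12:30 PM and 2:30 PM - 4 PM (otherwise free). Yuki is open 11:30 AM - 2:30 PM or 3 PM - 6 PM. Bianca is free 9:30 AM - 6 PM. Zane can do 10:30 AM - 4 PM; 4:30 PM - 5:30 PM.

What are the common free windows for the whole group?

13:00-14:00, 17:00-17:30

Gita free: 11:30-15:30, 17:00-18:00 (invert busy blocks within the working day).
Kavya free: 10:00-14:00, 16:00-18:00.
Noa free: 13:00-15:00, 16:00-18:00 (invert busy blocks within the working day).
Tara free: 12:30-14:30, 16:00-18:00 (invert busy blocks within the working day).
Yuki free: 11:30-14:30, 15:00-18:00.
Bianca free: 09:30-18:00.
Zane free: 10:30-16:00, 16:30-17:30.
Gita ∩ Kavya: 11:30-14:00, 17:00-18:00.
Gita ∩ Kavya ∩ Noa: 13:00-14:00, 17:00-18:00.
Gita ∩ Kavya ∩ Noa ∩ Tara: 13:00-14:00, 17:00-18:00.
Gita ∩ Kavya ∩ Noa ∩ Tara ∩ Yuki: 13:00-14:00, 17:00-18:00.
Gita ∩ Kavya ∩ Noa ∩ Tara ∩ Yuki ∩ Bianca: 13:00-14:00, 17:00-18:00.
Gita ∩ Kavya ∩ Noa ∩ Tara ∩ Yuki ∩ Bianca ∩ Zane: 13:00-14:00, 17:00-17:30.
Those are the intersection windows.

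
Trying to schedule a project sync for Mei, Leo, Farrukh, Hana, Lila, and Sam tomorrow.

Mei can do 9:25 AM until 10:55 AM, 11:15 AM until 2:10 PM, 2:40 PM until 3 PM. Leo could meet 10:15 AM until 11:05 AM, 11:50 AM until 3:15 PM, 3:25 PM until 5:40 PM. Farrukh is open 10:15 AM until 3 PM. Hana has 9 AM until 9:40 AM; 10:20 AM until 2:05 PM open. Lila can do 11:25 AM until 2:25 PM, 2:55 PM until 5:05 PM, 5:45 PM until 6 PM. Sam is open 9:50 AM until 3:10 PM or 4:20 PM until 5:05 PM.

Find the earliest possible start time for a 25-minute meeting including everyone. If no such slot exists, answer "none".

11:50

Mei ∩ Leo: 10:15-10:55, 11:50-14:10, 14:40-15:00.
Mei ∩ Leo ∩ Farrukh: 10:15-10:55, 11:50-14:10, 14:40-15:00.
Mei ∩ Leo ∩ Farrukh ∩ Hana: 10:20-10:55, 11:50-14:05.
Mei ∩ Leo ∩ Farrukh ∩ Hana ∩ Lila: 11:50-14:05.
Mei ∩ Leo ∩ Farrukh ∩ Hana ∩ Lila ∩ Sam: 11:50-14:05.
Those are the intersection windows.
The first common window of at least 25 minutes is 11:50-14:05, so the earliest start is 11:50.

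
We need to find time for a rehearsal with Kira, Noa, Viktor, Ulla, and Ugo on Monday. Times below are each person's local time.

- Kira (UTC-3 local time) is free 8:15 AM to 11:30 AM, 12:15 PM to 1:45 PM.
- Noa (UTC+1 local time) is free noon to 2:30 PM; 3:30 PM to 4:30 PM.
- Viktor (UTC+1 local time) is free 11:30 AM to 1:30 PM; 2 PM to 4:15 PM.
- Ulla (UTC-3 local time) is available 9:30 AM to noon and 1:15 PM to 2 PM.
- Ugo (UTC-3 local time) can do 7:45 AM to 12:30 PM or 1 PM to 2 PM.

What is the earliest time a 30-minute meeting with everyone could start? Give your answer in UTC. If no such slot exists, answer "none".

13:00

Kira in UTC: 11:15-14:30, 15:15-16:45 (add 3h to convert from UTC-3).
Noa in UTC: 11:00-13:30, 14:30-15:30 (subtract 1h to convert from UTC+1).
Viktor in UTC: 10:30-12:30, 13:00-15:15 (subtract 1h to convert from UTC+1).
Ulla in UTC: 12:30-15:00, 16:15-17:00 (add 3h to convert from UTC-3).
Ugo in UTC: 10:45-15:30, 16:00-17:00 (add 3h to convert from UTC-3).
Kira ∩ Noa: 11:15-13:30, 15:15-15:30.
Kira ∩ Noa ∩ Viktor: 11:15-12:30, 13:00-13:30.
Kira ∩ Noa ∩ Viktor ∩ Ulla: 13:00-13:30.
Kira ∩ Noa ∩ Viktor ∩ Ulla ∩ Ugo: 13:00-13:30.
So the common availability across everyone is 13:00-13:30.
The first common window of at least 30 minutes is 13:00-13:30, so the earliest start is 13:00.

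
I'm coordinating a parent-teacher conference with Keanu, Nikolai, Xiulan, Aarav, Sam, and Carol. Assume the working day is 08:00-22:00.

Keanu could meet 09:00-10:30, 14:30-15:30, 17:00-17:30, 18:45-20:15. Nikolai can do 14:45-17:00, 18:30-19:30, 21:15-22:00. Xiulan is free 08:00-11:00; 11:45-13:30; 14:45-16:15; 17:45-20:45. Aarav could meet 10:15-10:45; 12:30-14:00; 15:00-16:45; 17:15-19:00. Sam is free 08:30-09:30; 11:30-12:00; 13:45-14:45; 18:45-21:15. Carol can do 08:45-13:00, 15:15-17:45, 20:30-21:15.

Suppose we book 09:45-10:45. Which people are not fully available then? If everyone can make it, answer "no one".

Aarav, Keanu, Nikolai, Sam

Keanu: not fully free for 09:45-10:45. Nikolai: not fully free for 09:45-10:45. Xiulan: free for 09:45-10:45. Aarav: not fully free for 09:45-10:45. Sam: not fully free for 09:45-10:45. Carol: free for 09:45-10:45.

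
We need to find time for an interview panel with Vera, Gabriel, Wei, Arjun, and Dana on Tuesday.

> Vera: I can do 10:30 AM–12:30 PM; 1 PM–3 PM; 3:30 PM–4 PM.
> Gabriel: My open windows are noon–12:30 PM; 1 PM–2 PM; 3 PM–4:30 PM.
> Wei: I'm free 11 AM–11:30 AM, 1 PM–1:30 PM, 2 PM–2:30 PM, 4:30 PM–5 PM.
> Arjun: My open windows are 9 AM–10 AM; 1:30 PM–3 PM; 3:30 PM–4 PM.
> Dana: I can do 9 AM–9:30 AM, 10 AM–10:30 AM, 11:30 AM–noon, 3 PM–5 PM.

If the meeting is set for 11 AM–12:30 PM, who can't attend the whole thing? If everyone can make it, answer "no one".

Vera: free for 11:00-12:30. Gabriel: not fully free for 11:00-12:30. Wei: not fully free for 11:00-12:30. Arjun: not fully free for 11:00-12:30. Dana: not fully free for 11:00-12:30.

Arjun, Dana, Gabriel, Wei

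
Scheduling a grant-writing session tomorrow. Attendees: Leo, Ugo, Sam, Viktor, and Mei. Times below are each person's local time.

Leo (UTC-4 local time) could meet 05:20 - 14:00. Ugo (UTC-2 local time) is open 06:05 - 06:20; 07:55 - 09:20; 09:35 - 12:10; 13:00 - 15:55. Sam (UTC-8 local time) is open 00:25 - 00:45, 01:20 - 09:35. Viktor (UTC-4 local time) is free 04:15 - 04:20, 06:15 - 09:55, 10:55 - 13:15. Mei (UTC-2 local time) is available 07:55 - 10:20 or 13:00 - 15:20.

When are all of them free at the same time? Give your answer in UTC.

Leo in UTC: 09:20-18:00 (add 4h to convert from UTC-4).
Ugo in UTC: 08:05-08:20, 09:55-11:20, 11:35-14:10, 15:00-17:55 (add 2h to convert from UTC-2).
Sam in UTC: 08:25-08:45, 09:20-17:35 (add 8h to convert from UTC-8).
Viktor in UTC: 08:15-08:20, 10:15-13:55, 14:55-17:15 (add 4h to convert from UTC-4).
Mei in UTC: 09:55-12:20, 15:00-17:20 (add 2h to convert from UTC-2).
Leo ∩ Ugo: 09:55-11:20, 11:35-14:10, 15:00-17:55.
Leo ∩ Ugo ∩ Sam: 09:55-11:20, 11:35-14:10, 15:00-17:35.
Leo ∩ Ugo ∩ Sam ∩ Viktor: 10:15-11:20, 11:35-13:55, 15:00-17:15.
Leo ∩ Ugo ∩ Sam ∩ Viktor ∩ Mei: 10:15-11:20, 11:35-12:20, 15:00-17:15.

10:15-11:20, 11:35-12:20, 15:00-17:15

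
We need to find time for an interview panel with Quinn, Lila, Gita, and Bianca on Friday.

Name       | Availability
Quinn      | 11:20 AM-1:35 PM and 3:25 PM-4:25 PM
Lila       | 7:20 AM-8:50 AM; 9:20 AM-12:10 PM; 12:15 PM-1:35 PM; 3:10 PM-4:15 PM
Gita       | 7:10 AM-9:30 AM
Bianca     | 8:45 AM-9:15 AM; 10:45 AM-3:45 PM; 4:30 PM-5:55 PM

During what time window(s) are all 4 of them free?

none

Quinn ∩ Lila: 11:20-12:10, 12:15-13:35, 15:25-16:15.
Quinn ∩ Lila ∩ Gita: ∅.
Quinn ∩ Lila ∩ Gita ∩ Bianca: ∅.
There is no time when everyone is free.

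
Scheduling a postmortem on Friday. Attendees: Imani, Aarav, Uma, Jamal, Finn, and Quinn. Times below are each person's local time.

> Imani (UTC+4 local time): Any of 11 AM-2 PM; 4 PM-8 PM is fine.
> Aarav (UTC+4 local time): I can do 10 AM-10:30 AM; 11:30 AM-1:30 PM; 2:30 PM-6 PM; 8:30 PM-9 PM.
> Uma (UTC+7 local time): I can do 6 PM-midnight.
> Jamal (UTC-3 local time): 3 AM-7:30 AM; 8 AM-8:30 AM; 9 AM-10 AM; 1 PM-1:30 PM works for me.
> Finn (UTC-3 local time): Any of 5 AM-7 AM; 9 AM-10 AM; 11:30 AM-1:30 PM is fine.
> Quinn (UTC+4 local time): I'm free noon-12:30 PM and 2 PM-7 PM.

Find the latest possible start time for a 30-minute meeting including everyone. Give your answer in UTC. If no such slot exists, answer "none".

12:30

Imani in UTC: 07:00-10:00, 12:00-16:00 (subtract 4h to convert from UTC+4).
Aarav in UTC: 06:00-06:30, 07:30-09:30, 10:30-14:00, 16:30-17:00 (subtract 4h to convert from UTC+4).
Uma in UTC: 11:00-17:00 (subtract 7h to convert from UTC+7).
Jamal in UTC: 06:00-10:30, 11:00-11:30, 12:00-13:00, 16:00-16:30 (add 3h to convert from UTC-3).
Finn in UTC: 08:00-10:00, 12:00-13:00, 14:30-16:30 (add 3h to convert from UTC-3).
Quinn in UTC: 08:00-08:30, 10:00-15:00 (subtract 4h to convert from UTC+4).
Imani ∩ Aarav: 07:30-09:30, 12:00-14:00.
Imani ∩ Aarav ∩ Uma: 12:00-14:00.
Imani ∩ Aarav ∩ Uma ∩ Jamal: 12:00-13:00.
Imani ∩ Aarav ∩ Uma ∩ Jamal ∩ Finn: 12:00-13:00.
Imani ∩ Aarav ∩ Uma ∩ Jamal ∩ Finn ∩ Quinn: 12:00-13:00.
The last common window of at least 30 minutes is 12:00-13:00; a 30-minute meeting can start as late as 12:30 and still end by 13:00.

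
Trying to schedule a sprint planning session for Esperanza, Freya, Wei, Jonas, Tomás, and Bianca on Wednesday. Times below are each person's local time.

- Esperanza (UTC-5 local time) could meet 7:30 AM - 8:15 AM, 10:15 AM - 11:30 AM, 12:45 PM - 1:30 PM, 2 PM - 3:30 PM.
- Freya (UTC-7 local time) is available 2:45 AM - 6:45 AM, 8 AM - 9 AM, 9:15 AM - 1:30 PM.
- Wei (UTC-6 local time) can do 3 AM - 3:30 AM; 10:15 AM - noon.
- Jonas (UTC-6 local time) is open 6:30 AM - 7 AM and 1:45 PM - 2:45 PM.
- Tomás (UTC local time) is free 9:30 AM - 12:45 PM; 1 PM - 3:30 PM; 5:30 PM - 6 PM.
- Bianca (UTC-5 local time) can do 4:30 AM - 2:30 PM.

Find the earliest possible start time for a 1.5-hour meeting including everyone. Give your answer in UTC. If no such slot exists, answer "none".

Esperanza in UTC: 12:30-13:15, 15:15-16:30, 17:45-18:30, 19:00-20:30 (add 5h to convert from UTC-5).
Freya in UTC: 09:45-13:45, 15:00-16:00, 16:15-20:30 (add 7h to convert from UTC-7).
Wei in UTC: 09:00-09:30, 16:15-18:00 (add 6h to convert from UTC-6).
Jonas in UTC: 12:30-13:00, 19:45-20:45 (add 6h to convert from UTC-6).
Tomás in UTC: 09:30-12:45, 13:00-15:30, 17:30-18:00.
Bianca in UTC: 09:30-19:30 (add 5h to convert from UTC-5).
Esperanza ∩ Freya: 12:30-13:15, 15:15-16:00, 16:15-16:30, 17:45-18:30, 19:00-20:30.
Esperanza ∩ Freya ∩ Wei: 16:15-16:30, 17:45-18:00.
Esperanza ∩ Freya ∩ Wei ∩ Jonas: ∅.
Esperanza ∩ Freya ∩ Wei ∩ Jonas ∩ Tomás: ∅.
Esperanza ∩ Freya ∩ Wei ∩ Jonas ∩ Tomás ∩ Bianca: ∅.
There is no time when everyone is free.
No common window is at least 90 minutes long.

none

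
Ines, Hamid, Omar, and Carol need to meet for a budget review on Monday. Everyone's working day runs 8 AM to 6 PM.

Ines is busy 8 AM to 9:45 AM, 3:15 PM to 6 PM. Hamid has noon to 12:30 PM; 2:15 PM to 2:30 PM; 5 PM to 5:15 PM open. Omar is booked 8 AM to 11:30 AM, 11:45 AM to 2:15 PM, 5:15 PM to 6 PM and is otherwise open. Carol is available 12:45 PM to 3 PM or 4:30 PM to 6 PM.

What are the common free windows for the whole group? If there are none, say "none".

Ines free: 09:45-15:15 (invert busy blocks within the working day).
Hamid free: 12:00-12:30, 14:15-14:30, 17:00-17:15.
Omar free: 11:30-11:45, 14:15-17:15 (invert busy blocks within the working day).
Carol free: 12:45-15:00, 16:30-18:00.
Ines ∩ Hamid: 12:00-12:30, 14:15-14:30.
Ines ∩ Hamid ∩ Omar: 14:15-14:30.
Ines ∩ Hamid ∩ Omar ∩ Carol: 14:15-14:30.
So the common availability across everyone is 14:15-14:30.

14:15-14:30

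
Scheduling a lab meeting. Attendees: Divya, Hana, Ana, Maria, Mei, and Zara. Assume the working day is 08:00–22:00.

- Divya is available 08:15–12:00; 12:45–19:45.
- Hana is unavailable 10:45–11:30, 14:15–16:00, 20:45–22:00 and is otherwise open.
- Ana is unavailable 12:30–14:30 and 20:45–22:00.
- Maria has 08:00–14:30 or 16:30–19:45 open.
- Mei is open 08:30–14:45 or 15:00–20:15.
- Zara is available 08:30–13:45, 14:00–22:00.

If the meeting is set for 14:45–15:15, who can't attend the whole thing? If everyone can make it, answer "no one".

Hana, Maria, Mei

Divya free: 08:15-12:00, 12:45-19:45.
Hana free: 08:00-10:45, 11:30-14:15, 16:00-20:45 (invert busy blocks within the working day).
Ana free: 08:00-12:30, 14:30-20:45 (invert busy blocks within the working day).
Maria free: 08:00-14:30, 16:30-19:45.
Mei free: 08:30-14:45, 15:00-20:15.
Zara free: 08:30-13:45, 14:00-22:00.
Divya: free for 14:45-15:15. Hana: not fully free for 14:45-15:15. Ana: free for 14:45-15:15. Maria: not fully free for 14:45-15:15. Mei: not fully free for 14:45-15:15. Zara: free for 14:45-15:15.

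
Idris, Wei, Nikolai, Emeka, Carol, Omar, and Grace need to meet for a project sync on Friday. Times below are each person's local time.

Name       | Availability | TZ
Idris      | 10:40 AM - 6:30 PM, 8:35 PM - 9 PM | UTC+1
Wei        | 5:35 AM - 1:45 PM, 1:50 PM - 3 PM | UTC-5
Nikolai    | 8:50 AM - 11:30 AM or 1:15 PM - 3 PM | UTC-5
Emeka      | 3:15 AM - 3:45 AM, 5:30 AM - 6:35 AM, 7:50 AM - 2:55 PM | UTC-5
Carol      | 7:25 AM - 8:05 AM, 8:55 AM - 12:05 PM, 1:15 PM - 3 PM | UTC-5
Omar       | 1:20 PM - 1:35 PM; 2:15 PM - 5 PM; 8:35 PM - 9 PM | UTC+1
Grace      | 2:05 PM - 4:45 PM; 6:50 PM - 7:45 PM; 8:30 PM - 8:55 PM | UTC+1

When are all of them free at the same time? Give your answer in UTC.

13:55-15:45, 19:35-19:55

Idris in UTC: 09:40-17:30, 19:35-20:00 (subtract 1h to convert from UTC+1).
Wei in UTC: 10:35-18:45, 18:50-20:00 (add 5h to convert from UTC-5).
Nikolai in UTC: 13:50-16:30, 18:15-20:00 (add 5h to convert from UTC-5).
Emeka in UTC: 08:15-08:45, 10:30-11:35, 12:50-19:55 (add 5h to convert from UTC-5).
Carol in UTC: 12:25-13:05, 13:55-17:05, 18:15-20:00 (add 5h to convert from UTC-5).
Omar in UTC: 12:20-12:35, 13:15-16:00, 19:35-20:00 (subtract 1h to convert from UTC+1).
Grace in UTC: 13:05-15:45, 17:50-18:45, 19:30-19:55 (subtract 1h to convert from UTC+1).
Idris ∩ Wei: 10:35-17:30, 19:35-20:00.
Idris ∩ Wei ∩ Nikolai: 13:50-16:30, 19:35-20:00.
Idris ∩ Wei ∩ Nikolai ∩ Emeka: 13:50-16:30, 19:35-19:55.
Idris ∩ Wei ∩ Nikolai ∩ Emeka ∩ Carol: 13:55-16:30, 19:35-19:55.
Idris ∩ Wei ∩ Nikolai ∩ Emeka ∩ Carol ∩ Omar: 13:55-16:00, 19:35-19:55.
Idris ∩ Wei ∩ Nikolai ∩ Emeka ∩ Carol ∩ Omar ∩ Grace: 13:55-15:45, 19:35-19:55.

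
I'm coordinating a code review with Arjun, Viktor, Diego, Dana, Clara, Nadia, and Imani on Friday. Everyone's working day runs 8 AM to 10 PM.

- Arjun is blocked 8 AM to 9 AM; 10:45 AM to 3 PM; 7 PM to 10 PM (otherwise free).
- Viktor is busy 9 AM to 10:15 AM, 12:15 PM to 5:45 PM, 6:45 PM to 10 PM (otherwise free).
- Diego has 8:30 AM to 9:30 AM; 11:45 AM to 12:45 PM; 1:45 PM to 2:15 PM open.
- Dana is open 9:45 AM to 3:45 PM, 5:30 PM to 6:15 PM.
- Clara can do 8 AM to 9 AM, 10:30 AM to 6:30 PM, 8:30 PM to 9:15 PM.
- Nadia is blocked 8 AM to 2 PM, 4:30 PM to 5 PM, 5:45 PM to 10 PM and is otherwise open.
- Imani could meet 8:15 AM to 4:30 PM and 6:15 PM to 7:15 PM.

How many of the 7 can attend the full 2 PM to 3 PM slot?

4

Arjun free: 09:00-10:45, 15:00-19:00 (invert busy blocks within the working day).
Viktor free: 08:00-09:00, 10:15-12:15, 17:45-18:45 (invert busy blocks within the working day).
Diego free: 08:30-09:30, 11:45-12:45, 13:45-14:15.
Dana free: 09:45-15:45, 17:30-18:15.
Clara free: 08:00-09:00, 10:30-18:30, 20:30-21:15.
Nadia free: 14:00-16:30, 17:00-17:45 (invert busy blocks within the working day).
Imani free: 08:15-16:30, 18:15-19:15.
Dana, Clara, Nadia, and Imani can make the full 14:00-15:00 slot — that's 4.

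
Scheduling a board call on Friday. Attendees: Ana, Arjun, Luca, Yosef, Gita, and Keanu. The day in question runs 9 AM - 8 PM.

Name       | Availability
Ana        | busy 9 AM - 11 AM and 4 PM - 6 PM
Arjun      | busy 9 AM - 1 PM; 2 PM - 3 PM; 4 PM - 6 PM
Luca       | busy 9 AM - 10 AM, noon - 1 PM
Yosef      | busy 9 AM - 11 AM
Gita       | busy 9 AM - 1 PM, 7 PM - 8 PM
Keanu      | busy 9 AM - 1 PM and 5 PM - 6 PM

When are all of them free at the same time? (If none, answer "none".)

Ana free: 11:00-16:00, 18:00-20:00 (invert busy blocks within the working day).
Arjun free: 13:00-14:00, 15:00-16:00, 18:00-20:00 (invert busy blocks within the working day).
Luca free: 10:00-12:00, 13:00-20:00 (invert busy blocks within the working day).
Yosef free: 11:00-20:00 (invert busy blocks within the working day).
Gita free: 13:00-19:00 (invert busy blocks within the working day).
Keanu free: 13:00-17:00, 18:00-20:00 (invert busy blocks within the working day).
Ana ∩ Arjun: 13:00-14:00, 15:00-16:00, 18:00-20:00.
Ana ∩ Arjun ∩ Luca: 13:00-14:00, 15:00-16:00, 18:00-20:00.
Ana ∩ Arjun ∩ Luca ∩ Yosef: 13:00-14:00, 15:00-16:00, 18:00-20:00.
Ana ∩ Arjun ∩ Luca ∩ Yosef ∩ Gita: 13:00-14:00, 15:00-16:00, 18:00-19:00.
Ana ∩ Arjun ∩ Luca ∩ Yosef ∩ Gita ∩ Keanu: 13:00-14:00, 15:00-16:00, 18:00-19:00.
So the common availability across everyone is 13:00-14:00, 15:00-16:00, 18:00-19:00.

13:00-14:00, 15:00-16:00, 18:00-19:00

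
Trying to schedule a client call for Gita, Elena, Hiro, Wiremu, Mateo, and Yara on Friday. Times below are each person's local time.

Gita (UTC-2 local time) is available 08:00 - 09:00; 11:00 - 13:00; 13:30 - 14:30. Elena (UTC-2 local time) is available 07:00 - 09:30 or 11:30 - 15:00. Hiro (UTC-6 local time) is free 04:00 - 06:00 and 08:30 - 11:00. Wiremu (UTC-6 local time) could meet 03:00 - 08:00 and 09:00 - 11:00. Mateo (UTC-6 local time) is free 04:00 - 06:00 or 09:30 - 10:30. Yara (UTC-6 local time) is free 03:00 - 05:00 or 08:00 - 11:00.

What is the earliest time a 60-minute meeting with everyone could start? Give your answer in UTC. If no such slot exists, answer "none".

Gita in UTC: 10:00-11:00, 13:00-15:00, 15:30-16:30 (add 2h to convert from UTC-2).
Elena in UTC: 09:00-11:30, 13:30-17:00 (add 2h to convert from UTC-2).
Hiro in UTC: 10:00-12:00, 14:30-17:00 (add 6h to convert from UTC-6).
Wiremu in UTC: 09:00-14:00, 15:00-17:00 (add 6h to convert from UTC-6).
Mateo in UTC: 10:00-12:00, 15:30-16:30 (add 6h to convert from UTC-6).
Yara in UTC: 09:00-11:00, 14:00-17:00 (add 6h to convert from UTC-6).
Gita ∩ Elena: 10:00-11:00, 13:30-15:00, 15:30-16:30.
Gita ∩ Elena ∩ Hiro: 10:00-11:00, 14:30-15:00, 15:30-16:30.
Gita ∩ Elena ∩ Hiro ∩ Wiremu: 10:00-11:00, 15:30-16:30.
Gita ∩ Elena ∩ Hiro ∩ Wiremu ∩ Mateo: 10:00-11:00, 15:30-16:30.
Gita ∩ Elena ∩ Hiro ∩ Wiremu ∩ Mateo ∩ Yara: 10:00-11:00, 15:30-16:30.
The first common window of at least 60 minutes is 10:00-11:00, so the earliest start is 10:00.

10:00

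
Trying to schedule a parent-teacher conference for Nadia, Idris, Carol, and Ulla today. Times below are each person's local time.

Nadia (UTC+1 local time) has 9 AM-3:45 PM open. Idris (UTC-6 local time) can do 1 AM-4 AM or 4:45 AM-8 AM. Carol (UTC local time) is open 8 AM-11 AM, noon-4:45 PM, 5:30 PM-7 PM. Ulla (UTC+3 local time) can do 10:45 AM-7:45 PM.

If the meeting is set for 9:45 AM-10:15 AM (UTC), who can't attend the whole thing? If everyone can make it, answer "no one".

Nadia in UTC: 08:00-14:45 (subtract 1h to convert from UTC+1).
Idris in UTC: 07:00-10:00, 10:45-14:00 (add 6h to convert from UTC-6).
Carol in UTC: 08:00-11:00, 12:00-16:45, 17:30-19:00.
Ulla in UTC: 07:45-16:45 (subtract 3h to convert from UTC+3).
Nadia: free for 09:45-10:15. Idris: not fully free for 09:45-10:15. Carol: free for 09:45-10:15. Ulla: free for 09:45-10:15.

Idris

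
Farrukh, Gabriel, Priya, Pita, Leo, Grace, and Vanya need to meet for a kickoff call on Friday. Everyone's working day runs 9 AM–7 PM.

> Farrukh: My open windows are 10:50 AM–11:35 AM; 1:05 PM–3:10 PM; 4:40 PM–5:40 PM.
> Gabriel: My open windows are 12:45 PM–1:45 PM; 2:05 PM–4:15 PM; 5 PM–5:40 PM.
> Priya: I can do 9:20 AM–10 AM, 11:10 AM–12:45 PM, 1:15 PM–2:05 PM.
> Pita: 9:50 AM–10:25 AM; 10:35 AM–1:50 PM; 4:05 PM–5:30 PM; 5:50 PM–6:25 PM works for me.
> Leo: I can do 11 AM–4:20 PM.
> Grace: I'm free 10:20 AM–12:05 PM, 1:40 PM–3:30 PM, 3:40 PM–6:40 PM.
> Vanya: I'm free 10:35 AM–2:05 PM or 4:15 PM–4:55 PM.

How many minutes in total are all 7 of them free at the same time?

5

Farrukh ∩ Gabriel: 13:05-13:45, 14:05-15:10, 17:00-17:40.
Farrukh ∩ Gabriel ∩ Priya: 13:15-13:45.
Farrukh ∩ Gabriel ∩ Priya ∩ Pita: 13:15-13:45.
Farrukh ∩ Gabriel ∩ Priya ∩ Pita ∩ Leo: 13:15-13:45.
Farrukh ∩ Gabriel ∩ Priya ∩ Pita ∩ Leo ∩ Grace: 13:40-13:45.
Farrukh ∩ Gabriel ∩ Priya ∩ Pita ∩ Leo ∩ Grace ∩ Vanya: 13:40-13:45.
That's a single block of 5 minutes.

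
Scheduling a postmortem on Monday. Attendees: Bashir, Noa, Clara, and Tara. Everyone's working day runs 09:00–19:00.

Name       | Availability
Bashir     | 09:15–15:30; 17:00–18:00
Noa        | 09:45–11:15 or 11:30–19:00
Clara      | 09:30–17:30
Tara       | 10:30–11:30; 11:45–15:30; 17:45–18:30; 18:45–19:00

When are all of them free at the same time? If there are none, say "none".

Bashir ∩ Noa: 09:45-11:15, 11:30-15:30, 17:00-18:00.
Bashir ∩ Noa ∩ Clara: 09:45-11:15, 11:30-15:30, 17:00-17:30.
Bashir ∩ Noa ∩ Clara ∩ Tara: 10:30-11:15, 11:45-15:30.
So the common availability across everyone is 10:30-11:15, 11:45-15:30.

10:30-11:15, 11:45-15:30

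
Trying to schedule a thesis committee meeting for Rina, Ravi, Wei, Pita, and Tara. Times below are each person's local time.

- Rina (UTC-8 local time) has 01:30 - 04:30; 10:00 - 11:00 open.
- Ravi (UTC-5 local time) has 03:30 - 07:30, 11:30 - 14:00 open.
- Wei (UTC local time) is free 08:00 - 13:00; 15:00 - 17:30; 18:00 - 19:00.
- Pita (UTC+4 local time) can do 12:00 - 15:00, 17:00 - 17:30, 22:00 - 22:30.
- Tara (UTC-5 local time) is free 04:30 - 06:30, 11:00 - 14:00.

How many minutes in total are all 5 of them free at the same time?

Rina in UTC: 09:30-12:30, 18:00-19:00 (add 8h to convert from UTC-8).
Ravi in UTC: 08:30-12:30, 16:30-19:00 (add 5h to convert from UTC-5).
Wei in UTC: 08:00-13:00, 15:00-17:30, 18:00-19:00.
Pita in UTC: 08:00-11:00, 13:00-13:30, 18:00-18:30 (subtract 4h to convert from UTC+4).
Tara in UTC: 09:30-11:30, 16:00-19:00 (add 5h to convert from UTC-5).
Rina ∩ Ravi: 09:30-12:30, 18:00-19:00.
Rina ∩ Ravi ∩ Wei: 09:30-12:30, 18:00-19:00.
Rina ∩ Ravi ∩ Wei ∩ Pita: 09:30-11:00, 18:00-18:30.
Rina ∩ Ravi ∩ Wei ∩ Pita ∩ Tara: 09:30-11:00, 18:00-18:30.
Those are the intersection windows.
Summing the common windows: 90 + 30 = 120 minutes.

120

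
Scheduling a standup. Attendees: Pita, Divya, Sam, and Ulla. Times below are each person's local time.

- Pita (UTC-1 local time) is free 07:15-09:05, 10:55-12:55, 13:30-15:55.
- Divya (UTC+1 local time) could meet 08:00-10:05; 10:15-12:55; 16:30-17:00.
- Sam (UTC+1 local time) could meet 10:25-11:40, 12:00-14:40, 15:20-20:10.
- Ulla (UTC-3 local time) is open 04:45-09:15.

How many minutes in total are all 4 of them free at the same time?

Pita in UTC: 08:15-10:05, 11:55-13:55, 14:30-16:55 (add 1h to convert from UTC-1).
Divya in UTC: 07:00-09:05, 09:15-11:55, 15:30-16:00 (subtract 1h to convert from UTC+1).
Sam in UTC: 09:25-10:40, 11:00-13:40, 14:20-19:10 (subtract 1h to convert from UTC+1).
Ulla in UTC: 07:45-12:15 (add 3h to convert from UTC-3).
Pita ∩ Divya: 08:15-09:05, 09:15-10:05, 15:30-16:00.
Pita ∩ Divya ∩ Sam: 09:25-10:05, 15:30-16:00.
Pita ∩ Divya ∩ Sam ∩ Ulla: 09:25-10:05.
That's a single block of 40 minutes.

40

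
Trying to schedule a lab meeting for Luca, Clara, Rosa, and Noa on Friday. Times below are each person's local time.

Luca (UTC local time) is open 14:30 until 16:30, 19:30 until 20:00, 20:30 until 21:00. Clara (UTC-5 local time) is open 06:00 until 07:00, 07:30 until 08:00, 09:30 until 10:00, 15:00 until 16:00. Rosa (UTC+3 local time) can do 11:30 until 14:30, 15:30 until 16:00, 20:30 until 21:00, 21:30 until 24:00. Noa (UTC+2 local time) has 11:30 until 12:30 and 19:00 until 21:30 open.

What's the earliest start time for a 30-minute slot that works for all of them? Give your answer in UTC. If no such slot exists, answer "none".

none

Luca in UTC: 14:30-16:30, 19:30-20:00, 20:30-21:00.
Clara in UTC: 11:00-12:00, 12:30-13:00, 14:30-15:00, 20:00-21:00 (add 5h to convert from UTC-5).
Rosa in UTC: 08:30-11:30, 12:30-13:00, 17:30-18:00, 18:30-21:00 (subtract 3h to convert from UTC+3).
Noa in UTC: 09:30-10:30, 17:00-19:30 (subtract 2h to convert from UTC+2).
Luca ∩ Clara: 14:30-15:00, 20:30-21:00.
Luca ∩ Clara ∩ Rosa: 20:30-21:00.
Luca ∩ Clara ∩ Rosa ∩ Noa: ∅.
There is no time when everyone is free.
No common window is at least 30 minutes long.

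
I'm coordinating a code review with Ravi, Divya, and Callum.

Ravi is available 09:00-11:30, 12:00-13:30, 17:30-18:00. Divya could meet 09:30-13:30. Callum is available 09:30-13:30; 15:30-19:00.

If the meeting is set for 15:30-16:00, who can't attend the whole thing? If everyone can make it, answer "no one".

Divya, Ravi

Ravi: not fully free for 15:30-16:00. Divya: not fully free for 15:30-16:00. Callum: free for 15:30-16:00.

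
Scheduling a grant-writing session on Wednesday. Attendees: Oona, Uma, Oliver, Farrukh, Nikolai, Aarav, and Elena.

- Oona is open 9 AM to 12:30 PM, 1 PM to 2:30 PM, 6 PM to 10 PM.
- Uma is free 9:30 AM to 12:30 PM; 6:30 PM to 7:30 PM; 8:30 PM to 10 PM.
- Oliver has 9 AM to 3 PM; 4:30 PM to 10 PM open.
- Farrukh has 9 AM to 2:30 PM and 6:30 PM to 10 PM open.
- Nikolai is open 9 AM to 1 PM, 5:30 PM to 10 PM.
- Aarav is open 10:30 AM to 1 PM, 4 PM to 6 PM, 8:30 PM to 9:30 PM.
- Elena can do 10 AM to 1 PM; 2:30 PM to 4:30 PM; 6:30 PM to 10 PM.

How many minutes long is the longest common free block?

120

Oona ∩ Uma: 09:30-12:30, 18:30-19:30, 20:30-22:00.
Oona ∩ Uma ∩ Oliver: 09:30-12:30, 18:30-19:30, 20:30-22:00.
Oona ∩ Uma ∩ Oliver ∩ Farrukh: 09:30-12:30, 18:30-19:30, 20:30-22:00.
Oona ∩ Uma ∩ Oliver ∩ Farrukh ∩ Nikolai: 09:30-12:30, 18:30-19:30, 20:30-22:00.
Oona ∩ Uma ∩ Oliver ∩ Farrukh ∩ Nikolai ∩ Aarav: 10:30-12:30, 20:30-21:30.
Oona ∩ Uma ∩ Oliver ∩ Farrukh ∩ Nikolai ∩ Aarav ∩ Elena: 10:30-12:30, 20:30-21:30.
The longest is 10:30-12:30 at 120 minutes.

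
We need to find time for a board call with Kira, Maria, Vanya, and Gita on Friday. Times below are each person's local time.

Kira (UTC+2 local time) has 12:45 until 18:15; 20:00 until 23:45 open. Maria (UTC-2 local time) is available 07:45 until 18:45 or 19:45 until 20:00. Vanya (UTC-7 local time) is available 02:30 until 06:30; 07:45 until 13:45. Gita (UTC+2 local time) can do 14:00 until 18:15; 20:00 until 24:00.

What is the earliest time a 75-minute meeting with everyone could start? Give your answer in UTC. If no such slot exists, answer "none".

12:00

Kira in UTC: 10:45-16:15, 18:00-21:45 (subtract 2h to convert from UTC+2).
Maria in UTC: 09:45-20:45, 21:45-22:00 (add 2h to convert from UTC-2).
Vanya in UTC: 09:30-13:30, 14:45-20:45 (add 7h to convert from UTC-7).
Gita in UTC: 12:00-16:15, 18:00-22:00 (subtract 2h to convert from UTC+2).
Kira ∩ Maria: 10:45-16:15, 18:00-20:45.
Kira ∩ Maria ∩ Vanya: 10:45-13:30, 14:45-16:15, 18:00-20:45.
Kira ∩ Maria ∩ Vanya ∩ Gita: 12:00-13:30, 14:45-16:15, 18:00-20:45.
So the common availability across everyone is 12:00-13:30, 14:45-16:15, 18:00-20:45.
The first common window of at least 75 minutes is 12:00-13:30, so the earliest start is 12:00.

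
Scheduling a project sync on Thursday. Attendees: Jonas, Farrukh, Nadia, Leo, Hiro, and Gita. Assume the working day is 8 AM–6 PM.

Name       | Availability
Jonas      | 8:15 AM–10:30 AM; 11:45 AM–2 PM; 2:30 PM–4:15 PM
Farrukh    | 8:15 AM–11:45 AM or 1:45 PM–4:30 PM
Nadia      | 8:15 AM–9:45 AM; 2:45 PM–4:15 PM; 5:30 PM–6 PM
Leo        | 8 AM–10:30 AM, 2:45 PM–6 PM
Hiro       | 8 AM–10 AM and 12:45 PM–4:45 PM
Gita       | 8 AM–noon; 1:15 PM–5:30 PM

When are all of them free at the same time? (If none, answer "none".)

08:15-09:45, 14:45-16:15

Jonas ∩ Farrukh: 08:15-10:30, 13:45-14:00, 14:30-16:15.
Jonas ∩ Farrukh ∩ Nadia: 08:15-09:45, 14:45-16:15.
Jonas ∩ Farrukh ∩ Nadia ∩ Leo: 08:15-09:45, 14:45-16:15.
Jonas ∩ Farrukh ∩ Nadia ∩ Leo ∩ Hiro: 08:15-09:45, 14:45-16:15.
Jonas ∩ Farrukh ∩ Nadia ∩ Leo ∩ Hiro ∩ Gita: 08:15-09:45, 14:45-16:15.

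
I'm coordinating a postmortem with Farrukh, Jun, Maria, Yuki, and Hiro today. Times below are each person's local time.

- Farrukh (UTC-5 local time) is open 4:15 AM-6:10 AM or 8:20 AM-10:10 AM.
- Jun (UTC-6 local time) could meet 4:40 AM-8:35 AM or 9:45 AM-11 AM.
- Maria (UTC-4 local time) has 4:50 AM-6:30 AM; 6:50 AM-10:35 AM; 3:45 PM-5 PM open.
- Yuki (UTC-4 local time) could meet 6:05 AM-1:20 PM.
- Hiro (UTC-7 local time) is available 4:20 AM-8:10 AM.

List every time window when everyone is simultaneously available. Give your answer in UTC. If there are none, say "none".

13:20-14:35

Farrukh in UTC: 09:15-11:10, 13:20-15:10 (add 5h to convert from UTC-5).
Jun in UTC: 10:40-14:35, 15:45-17:00 (add 6h to convert from UTC-6).
Maria in UTC: 08:50-10:30, 10:50-14:35, 19:45-21:00 (add 4h to convert from UTC-4).
Yuki in UTC: 10:05-17:20 (add 4h to convert from UTC-4).
Hiro in UTC: 11:20-15:10 (add 7h to convert from UTC-7).
Farrukh ∩ Jun: 10:40-11:10, 13:20-14:35.
Farrukh ∩ Jun ∩ Maria: 10:50-11:10, 13:20-14:35.
Farrukh ∩ Jun ∩ Maria ∩ Yuki: 10:50-11:10, 13:20-14:35.
Farrukh ∩ Jun ∩ Maria ∩ Yuki ∩ Hiro: 13:20-14:35.
So the common availability across everyone is 13:20-14:35.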